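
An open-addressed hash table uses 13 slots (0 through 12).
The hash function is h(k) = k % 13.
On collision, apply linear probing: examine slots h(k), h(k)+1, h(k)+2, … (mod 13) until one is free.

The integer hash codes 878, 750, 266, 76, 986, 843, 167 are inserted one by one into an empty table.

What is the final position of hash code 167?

1

Insert 878: h=7, slot 7 empty -> index 7.
Insert 750: h=9, slot 9 empty -> index 9.
Insert 266: h=6, slot 6 empty -> index 6.
Insert 76: h=11, slot 11 empty -> index 11.
Insert 986: h=11, slot 11 occupied -> index 12.
Insert 843: h=11, slots 11,12 occupied -> index 0.
Insert 167: h=11, slots 11,12,0 occupied -> index 1.
Table: [843, 167, _, _, _, _, 266, 878, _, 750, _, 76, 986]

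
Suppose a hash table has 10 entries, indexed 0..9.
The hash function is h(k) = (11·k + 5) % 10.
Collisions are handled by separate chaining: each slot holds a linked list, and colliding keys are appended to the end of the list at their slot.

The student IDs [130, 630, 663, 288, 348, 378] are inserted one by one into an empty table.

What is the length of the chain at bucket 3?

3

130 → bucket 5
630 → bucket 5 (collision)
663 → bucket 8
288 → bucket 3
348 → bucket 3 (collision)
378 → bucket 3 (collision)
Final buckets:
0: —
1: —
2: —
3: 288 -> 348 -> 378
4: —
5: 130 -> 630
6: —
7: —
8: 663
9: —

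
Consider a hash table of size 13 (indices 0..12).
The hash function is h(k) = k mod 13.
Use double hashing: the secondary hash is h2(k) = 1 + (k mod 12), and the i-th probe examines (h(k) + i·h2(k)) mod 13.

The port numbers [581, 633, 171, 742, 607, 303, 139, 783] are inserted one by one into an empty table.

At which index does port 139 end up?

581: h=9 → slot 9
633: h=9, h2=10, probe 9,6 → slot 6
171: h=2 → slot 2
742: h=1 → slot 1
607: h=9, h2=8, probe 9,4 → slot 4
303: h=4, h2=4, probe 4,8 → slot 8
139: h=9, h2=8, probe 9,4,12 → slot 12
783: h=3 → slot 3
Table: [_, 742, 171, 783, 607, _, 633, _, 303, 581, _, _, 139]

12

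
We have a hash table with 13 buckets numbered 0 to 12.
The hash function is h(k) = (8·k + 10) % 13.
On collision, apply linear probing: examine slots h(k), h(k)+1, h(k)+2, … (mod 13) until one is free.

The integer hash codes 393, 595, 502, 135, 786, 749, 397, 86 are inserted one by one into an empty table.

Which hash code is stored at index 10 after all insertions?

749

Insert 393: h=8, slot 8 empty → index 8.
Insert 595: h=12, slot 12 empty → index 12.
Insert 502: h=9, slot 9 empty → index 9.
Insert 135: h=11, slot 11 empty → index 11.
Insert 786: h=6, slot 6 empty → index 6.
Insert 749: h=9, slot 9 occupied → index 10.
Insert 397: h=1, slot 1 empty → index 1.
Insert 86: h=9, slots 9,10,11,12 occupied → index 0.
Table: [86, 397, _, _, _, _, 786, _, 393, 502, 749, 135, 595]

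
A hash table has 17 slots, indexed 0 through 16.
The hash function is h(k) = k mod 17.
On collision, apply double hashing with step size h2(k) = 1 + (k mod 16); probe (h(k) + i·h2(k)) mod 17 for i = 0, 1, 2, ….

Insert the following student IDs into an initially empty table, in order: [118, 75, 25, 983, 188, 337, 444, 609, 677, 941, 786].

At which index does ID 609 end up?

Insert 118: h=16, slot 16 empty → index 16.
Insert 75: h=7, slot 7 empty → index 7.
Insert 25: h=8, slot 8 empty → index 8.
Insert 983: h=14, slot 14 empty → index 14.
Insert 188: h=1, slot 1 empty → index 1.
Insert 337: h=14, h2=2, slots 14,16,1 occupied → index 3.
Insert 444: h=2, slot 2 empty → index 2.
Insert 609: h=14, h2=2, slots 14,16,1,3 occupied → index 5.
Insert 677: h=14, h2=6, slots 14,3 occupied → index 9.
Insert 941: h=6, slot 6 empty → index 6.
Insert 786: h=4, slot 4 empty → index 4.
Table: [—, 188, 444, 337, 786, 609, 941, 75, 25, 677, —, —, —, —, 983, —, 118]

5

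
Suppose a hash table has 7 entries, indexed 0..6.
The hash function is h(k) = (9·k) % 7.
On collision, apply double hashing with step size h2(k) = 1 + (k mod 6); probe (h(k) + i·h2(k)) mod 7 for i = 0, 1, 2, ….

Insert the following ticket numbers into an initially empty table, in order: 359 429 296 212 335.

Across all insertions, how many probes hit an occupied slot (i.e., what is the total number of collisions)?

359: h=4 => slot 4
429: h=4, h2=4, probe 4,1 => slot 1
296: h=4, h2=3, probe 4,0 => slot 0
212: h=4, h2=3, probe 4,0,3 => slot 3
335: h=5 => slot 5
Table: [296, 429, ., 212, 359, 335, .]

4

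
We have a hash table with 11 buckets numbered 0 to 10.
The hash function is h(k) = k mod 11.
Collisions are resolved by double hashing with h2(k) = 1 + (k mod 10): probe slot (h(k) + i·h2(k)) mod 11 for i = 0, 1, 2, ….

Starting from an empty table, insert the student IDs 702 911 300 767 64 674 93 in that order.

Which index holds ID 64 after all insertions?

702 hashes to 9; slot 9 is free => place at 9.
911 hashes to 9, h2=2; 9 taken => place at 0.
300 hashes to 3; slot 3 is free => place at 3.
767 hashes to 8; slot 8 is free => place at 8.
64 hashes to 9, h2=5; 9,3,8 taken => place at 2.
674 hashes to 3, h2=5; 3,8,2 taken => place at 7.
93 hashes to 5; slot 5 is free => place at 5.
Table: [911, ., 64, 300, ., 93, ., 674, 767, 702, .]

2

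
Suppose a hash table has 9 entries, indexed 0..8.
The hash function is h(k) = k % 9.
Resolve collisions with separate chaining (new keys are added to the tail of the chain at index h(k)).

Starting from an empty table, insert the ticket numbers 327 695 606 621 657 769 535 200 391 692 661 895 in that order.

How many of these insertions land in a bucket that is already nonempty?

Insert 327: h=3, bucket 3 empty -> new chain.
Insert 695: h=2, bucket 2 empty -> new chain.
Insert 606: h=3, bucket 3 nonempty -> append to chain.
Insert 621: h=0, bucket 0 empty -> new chain.
Insert 657: h=0, bucket 0 nonempty -> append to chain.
Insert 769: h=4, bucket 4 empty -> new chain.
Insert 535: h=4, bucket 4 nonempty -> append to chain.
Insert 200: h=2, bucket 2 nonempty -> append to chain.
Insert 391: h=4, bucket 4 nonempty -> append to chain.
Insert 692: h=8, bucket 8 empty -> new chain.
Insert 661: h=4, bucket 4 nonempty -> append to chain.
Insert 895: h=4, bucket 4 nonempty -> append to chain.
Final buckets:
0: 621 -> 657
1: —
2: 695 -> 200
3: 327 -> 606
4: 769 -> 535 -> 391 -> 661 -> 895
5: —
6: —
7: —
8: 692

7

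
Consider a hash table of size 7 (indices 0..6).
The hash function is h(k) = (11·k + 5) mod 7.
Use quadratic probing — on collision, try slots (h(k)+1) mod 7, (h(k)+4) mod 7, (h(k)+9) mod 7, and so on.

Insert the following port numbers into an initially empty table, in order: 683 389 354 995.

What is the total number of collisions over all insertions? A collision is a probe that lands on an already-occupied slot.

683: h=0 → slot 0
389: h=0, probe 0,1 → slot 1
354: h=0, probe 0,1,4 → slot 4
995: h=2 → slot 2
Table: [683, 389, 995, ∅, 354, ∅, ∅]

3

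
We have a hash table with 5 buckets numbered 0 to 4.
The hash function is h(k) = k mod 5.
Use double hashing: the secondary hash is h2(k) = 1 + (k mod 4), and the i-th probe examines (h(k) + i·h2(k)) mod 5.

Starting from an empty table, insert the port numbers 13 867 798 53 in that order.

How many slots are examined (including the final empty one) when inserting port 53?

2

13 hashes to 3; slot 3 is free => place at 3.
867 hashes to 2; slot 2 is free => place at 2.
798 hashes to 3, h2=3; 3 taken => place at 1.
53 hashes to 3, h2=2; 3 taken => place at 0.
Table: [53, 798, 867, 13, —]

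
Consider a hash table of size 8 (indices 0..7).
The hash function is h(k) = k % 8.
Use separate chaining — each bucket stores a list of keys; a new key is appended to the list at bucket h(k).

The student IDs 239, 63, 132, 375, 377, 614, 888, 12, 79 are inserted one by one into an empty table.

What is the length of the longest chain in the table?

4

Insert 239: h=7, bucket 7 empty -> new chain.
Insert 63: h=7, bucket 7 nonempty -> append to chain.
Insert 132: h=4, bucket 4 empty -> new chain.
Insert 375: h=7, bucket 7 nonempty -> append to chain.
Insert 377: h=1, bucket 1 empty -> new chain.
Insert 614: h=6, bucket 6 empty -> new chain.
Insert 888: h=0, bucket 0 empty -> new chain.
Insert 12: h=4, bucket 4 nonempty -> append to chain.
Insert 79: h=7, bucket 7 nonempty -> append to chain.
Final buckets:
0: 888
1: 377
2: ∅
3: ∅
4: 132 -> 12
5: ∅
6: 614
7: 239 -> 63 -> 375 -> 79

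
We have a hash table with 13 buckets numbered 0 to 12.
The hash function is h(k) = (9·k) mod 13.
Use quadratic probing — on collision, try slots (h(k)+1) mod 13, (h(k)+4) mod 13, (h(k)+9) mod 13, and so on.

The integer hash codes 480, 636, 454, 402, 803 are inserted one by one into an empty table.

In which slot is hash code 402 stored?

0

480 hashes to 4; slot 4 is free => place at 4.
636 hashes to 4; 4 taken => place at 5.
454 hashes to 4; 4,5 taken => place at 8.
402 hashes to 4; 4,5,8 taken => place at 0.
803 hashes to 12; slot 12 is free => place at 12.
Table: [402, —, —, —, 480, 636, —, —, 454, —, —, —, 803]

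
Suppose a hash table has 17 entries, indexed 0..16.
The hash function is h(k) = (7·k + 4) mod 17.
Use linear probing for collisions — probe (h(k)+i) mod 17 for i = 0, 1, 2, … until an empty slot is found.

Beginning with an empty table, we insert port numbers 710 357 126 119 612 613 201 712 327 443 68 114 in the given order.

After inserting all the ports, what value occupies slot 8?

Insert 710: h=10, slot 10 empty -> index 10.
Insert 357: h=4, slot 4 empty -> index 4.
Insert 126: h=2, slot 2 empty -> index 2.
Insert 119: h=4, slot 4 occupied -> index 5.
Insert 612: h=4, slots 4,5 occupied -> index 6.
Insert 613: h=11, slot 11 empty -> index 11.
Insert 201: h=0, slot 0 empty -> index 0.
Insert 712: h=7, slot 7 empty -> index 7.
Insert 327: h=15, slot 15 empty -> index 15.
Insert 443: h=11, slot 11 occupied -> index 12.
Insert 68: h=4, slots 4,5,6,7 occupied -> index 8.
Insert 114: h=3, slot 3 empty -> index 3.
Table: [201, _, 126, 114, 357, 119, 612, 712, 68, _, 710, 613, 443, _, _, 327, _]

68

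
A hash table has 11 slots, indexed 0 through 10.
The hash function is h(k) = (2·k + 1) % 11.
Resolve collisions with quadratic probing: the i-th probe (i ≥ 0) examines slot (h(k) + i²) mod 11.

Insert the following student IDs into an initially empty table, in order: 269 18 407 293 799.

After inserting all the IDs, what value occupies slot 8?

269 hashes to 0; slot 0 is free => place at 0.
18 hashes to 4; slot 4 is free => place at 4.
407 hashes to 1; slot 1 is free => place at 1.
293 hashes to 4; 4 taken => place at 5.
799 hashes to 4; 4,5 taken => place at 8.
Table: [269, 407, _, _, 18, 293, _, _, 799, _, _]

799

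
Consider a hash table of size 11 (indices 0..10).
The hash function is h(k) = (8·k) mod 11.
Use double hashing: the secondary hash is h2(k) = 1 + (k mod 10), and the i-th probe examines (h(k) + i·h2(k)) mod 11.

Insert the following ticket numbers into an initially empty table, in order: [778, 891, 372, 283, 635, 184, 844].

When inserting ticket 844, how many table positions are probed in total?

Insert 778: h=9, slot 9 empty → index 9.
Insert 891: h=0, slot 0 empty → index 0.
Insert 372: h=6, slot 6 empty → index 6.
Insert 283: h=9, h2=4, slot 9 occupied → index 2.
Insert 635: h=9, h2=6, slot 9 occupied → index 4.
Insert 184: h=9, h2=5, slot 9 occupied → index 3.
Insert 844: h=9, h2=5, slots 9,3 occupied → index 8.
Table: [891, _, 283, 184, 635, _, 372, _, 844, 778, _]

3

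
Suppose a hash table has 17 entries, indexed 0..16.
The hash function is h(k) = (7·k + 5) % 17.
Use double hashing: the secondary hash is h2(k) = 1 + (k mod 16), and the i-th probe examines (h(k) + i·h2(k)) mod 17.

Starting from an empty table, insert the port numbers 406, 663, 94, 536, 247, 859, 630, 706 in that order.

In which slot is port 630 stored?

406 hashes to 8; slot 8 is free → place at 8.
663 hashes to 5; slot 5 is free → place at 5.
94 hashes to 0; slot 0 is free → place at 0.
536 hashes to 0, h2=9; 0 taken → place at 9.
247 hashes to 0, h2=8; 0,8 taken → place at 16.
859 hashes to 0, h2=12; 0 taken → place at 12.
630 hashes to 12, h2=7; 12 taken → place at 2.
706 hashes to 0, h2=3; 0 taken → place at 3.
Table: [94, ∅, 630, 706, ∅, 663, ∅, ∅, 406, 536, ∅, ∅, 859, ∅, ∅, ∅, 247]

2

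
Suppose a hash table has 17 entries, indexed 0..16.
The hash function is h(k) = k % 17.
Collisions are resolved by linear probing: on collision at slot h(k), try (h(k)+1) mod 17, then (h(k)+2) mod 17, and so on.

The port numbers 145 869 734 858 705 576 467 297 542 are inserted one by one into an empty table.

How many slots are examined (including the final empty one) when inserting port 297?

5

145: h=9 -> slot 9
869: h=2 -> slot 2
734: h=3 -> slot 3
858: h=8 -> slot 8
705: h=8, probe 8,9,10 -> slot 10
576: h=15 -> slot 15
467: h=8, probe 8,9,10,11 -> slot 11
297: h=8, probe 8,9,10,11,12 -> slot 12
542: h=15, probe 15,16 -> slot 16
Table: [∅, ∅, 869, 734, ∅, ∅, ∅, ∅, 858, 145, 705, 467, 297, ∅, ∅, 576, 542]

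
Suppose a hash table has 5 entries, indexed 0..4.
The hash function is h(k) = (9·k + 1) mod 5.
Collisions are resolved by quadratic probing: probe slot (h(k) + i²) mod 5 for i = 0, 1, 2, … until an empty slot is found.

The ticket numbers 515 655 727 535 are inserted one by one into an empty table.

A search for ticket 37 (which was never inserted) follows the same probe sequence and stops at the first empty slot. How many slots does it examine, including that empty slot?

515 hashes to 1; slot 1 is free → place at 1.
655 hashes to 1; 1 taken → place at 2.
727 hashes to 4; slot 4 is free → place at 4.
535 hashes to 1; 1,2 taken → place at 0.
Table: [535, 515, 655, —, 727]
Lookup 37: h=4, probe 4,0,3 → slot 3 empty, not found.

3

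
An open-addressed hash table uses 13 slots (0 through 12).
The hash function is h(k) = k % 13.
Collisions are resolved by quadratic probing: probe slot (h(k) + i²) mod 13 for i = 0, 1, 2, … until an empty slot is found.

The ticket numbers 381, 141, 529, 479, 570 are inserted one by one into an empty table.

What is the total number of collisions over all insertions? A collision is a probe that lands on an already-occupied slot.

3

Insert 381: h=4, slot 4 empty -> index 4.
Insert 141: h=11, slot 11 empty -> index 11.
Insert 529: h=9, slot 9 empty -> index 9.
Insert 479: h=11, slot 11 occupied -> index 12.
Insert 570: h=11, slots 11,12 occupied -> index 2.
Table: [_, _, 570, _, 381, _, _, _, _, 529, _, 141, 479]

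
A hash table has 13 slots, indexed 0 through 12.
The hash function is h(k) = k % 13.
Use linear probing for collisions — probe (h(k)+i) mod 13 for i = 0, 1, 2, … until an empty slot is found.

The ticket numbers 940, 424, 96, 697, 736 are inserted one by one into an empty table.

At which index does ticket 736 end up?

10

Insert 940: h=4, slot 4 empty -> index 4.
Insert 424: h=8, slot 8 empty -> index 8.
Insert 96: h=5, slot 5 empty -> index 5.
Insert 697: h=8, slot 8 occupied -> index 9.
Insert 736: h=8, slots 8,9 occupied -> index 10.
Table: [∅, ∅, ∅, ∅, 940, 96, ∅, ∅, 424, 697, 736, ∅, ∅]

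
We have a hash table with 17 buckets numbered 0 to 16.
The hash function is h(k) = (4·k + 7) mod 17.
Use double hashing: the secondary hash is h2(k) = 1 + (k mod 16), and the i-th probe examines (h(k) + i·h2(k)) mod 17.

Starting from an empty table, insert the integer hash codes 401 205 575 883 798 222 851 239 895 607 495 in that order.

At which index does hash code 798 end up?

1

401 hashes to 13; slot 13 is free => place at 13.
205 hashes to 11; slot 11 is free => place at 11.
575 hashes to 12; slot 12 is free => place at 12.
883 hashes to 3; slot 3 is free => place at 3.
798 hashes to 3, h2=15; 3 taken => place at 1.
222 hashes to 11, h2=15; 11 taken => place at 9.
851 hashes to 11, h2=4; 11 taken => place at 15.
239 hashes to 11, h2=16; 11 taken => place at 10.
895 hashes to 0; slot 0 is free => place at 0.
607 hashes to 4; slot 4 is free => place at 4.
495 hashes to 15, h2=16; 15 taken => place at 14.
Table: [895, 798, —, 883, 607, —, —, —, —, 222, 239, 205, 575, 401, 495, 851, —]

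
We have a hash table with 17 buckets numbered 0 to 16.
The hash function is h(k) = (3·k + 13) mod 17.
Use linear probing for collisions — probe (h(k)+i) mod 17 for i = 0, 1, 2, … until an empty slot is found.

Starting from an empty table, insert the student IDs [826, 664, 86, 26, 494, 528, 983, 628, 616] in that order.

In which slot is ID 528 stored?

2

Insert 826: h=9, slot 9 empty -> index 9.
Insert 664: h=16, slot 16 empty -> index 16.
Insert 86: h=16, slot 16 occupied -> index 0.
Insert 26: h=6, slot 6 empty -> index 6.
Insert 494: h=16, slots 16,0 occupied -> index 1.
Insert 528: h=16, slots 16,0,1 occupied -> index 2.
Insert 983: h=4, slot 4 empty -> index 4.
Insert 628: h=10, slot 10 empty -> index 10.
Insert 616: h=8, slot 8 empty -> index 8.
Table: [86, 494, 528, ., 983, ., 26, ., 616, 826, 628, ., ., ., ., ., 664]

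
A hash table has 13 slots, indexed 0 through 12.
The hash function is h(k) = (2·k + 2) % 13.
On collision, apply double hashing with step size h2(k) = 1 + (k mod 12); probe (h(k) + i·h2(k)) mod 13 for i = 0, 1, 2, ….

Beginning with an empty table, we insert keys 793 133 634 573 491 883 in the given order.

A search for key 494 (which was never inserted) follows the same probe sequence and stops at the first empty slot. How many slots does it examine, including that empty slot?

2

793: h=2 → slot 2
133: h=8 → slot 8
634: h=9 → slot 9
573: h=4 → slot 4
491: h=9, h2=12, probe 9,8,7 → slot 7
883: h=0 → slot 0
Table: [883, —, 793, —, 573, —, —, 491, 133, 634, —, —, —]
Lookup 494: h=2, h2=3, probe 2,5 → slot 5 empty, not found.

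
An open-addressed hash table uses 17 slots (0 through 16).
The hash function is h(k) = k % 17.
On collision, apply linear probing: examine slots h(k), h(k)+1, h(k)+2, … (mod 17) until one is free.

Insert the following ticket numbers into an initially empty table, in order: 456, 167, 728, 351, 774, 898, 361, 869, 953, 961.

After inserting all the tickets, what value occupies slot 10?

456: h=14 => slot 14
167: h=14, probe 14,15 => slot 15
728: h=14, probe 14,15,16 => slot 16
351: h=11 => slot 11
774: h=9 => slot 9
898: h=14, probe 14,15,16,0 => slot 0
361: h=4 => slot 4
869: h=2 => slot 2
953: h=1 => slot 1
961: h=9, probe 9,10 => slot 10
Table: [898, 953, 869, _, 361, _, _, _, _, 774, 961, 351, _, _, 456, 167, 728]

961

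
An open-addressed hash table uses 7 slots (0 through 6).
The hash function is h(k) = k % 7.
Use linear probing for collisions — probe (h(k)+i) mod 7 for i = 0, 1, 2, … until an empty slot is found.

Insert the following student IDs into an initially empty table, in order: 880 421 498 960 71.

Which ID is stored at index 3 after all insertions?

880: h=5 -> slot 5
421: h=1 -> slot 1
498: h=1, probe 1,2 -> slot 2
960: h=1, probe 1,2,3 -> slot 3
71: h=1, probe 1,2,3,4 -> slot 4
Table: [_, 421, 498, 960, 71, 880, _]

960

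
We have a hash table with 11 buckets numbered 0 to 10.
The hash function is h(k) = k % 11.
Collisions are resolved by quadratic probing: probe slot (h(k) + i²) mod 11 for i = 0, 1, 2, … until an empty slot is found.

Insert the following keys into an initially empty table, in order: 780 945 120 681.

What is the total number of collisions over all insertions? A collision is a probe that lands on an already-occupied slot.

6

780 hashes to 10; slot 10 is free → place at 10.
945 hashes to 10; 10 taken → place at 0.
120 hashes to 10; 10,0 taken → place at 3.
681 hashes to 10; 10,0,3 taken → place at 8.
Table: [945, ., ., 120, ., ., ., ., 681, ., 780]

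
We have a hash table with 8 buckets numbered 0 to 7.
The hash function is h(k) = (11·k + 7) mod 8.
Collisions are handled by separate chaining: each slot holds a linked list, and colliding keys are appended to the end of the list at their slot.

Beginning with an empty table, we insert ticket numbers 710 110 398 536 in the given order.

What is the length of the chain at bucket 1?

Insert 710: h=1, bucket 1 empty → new chain.
Insert 110: h=1, bucket 1 nonempty → append to chain.
Insert 398: h=1, bucket 1 nonempty → append to chain.
Insert 536: h=7, bucket 7 empty → new chain.
Final buckets:
0: —
1: 710 -> 110 -> 398
2: —
3: —
4: —
5: —
6: —
7: 536

3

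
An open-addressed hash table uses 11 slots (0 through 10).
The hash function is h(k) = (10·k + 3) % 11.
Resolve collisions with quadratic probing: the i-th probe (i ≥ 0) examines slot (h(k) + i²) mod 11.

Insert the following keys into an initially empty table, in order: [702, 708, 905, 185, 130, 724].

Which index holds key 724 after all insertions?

702 hashes to 5; slot 5 is free -> place at 5.
708 hashes to 10; slot 10 is free -> place at 10.
905 hashes to 0; slot 0 is free -> place at 0.
185 hashes to 5; 5 taken -> place at 6.
130 hashes to 5; 5,6 taken -> place at 9.
724 hashes to 5; 5,6,9 taken -> place at 3.
Table: [905, -, -, 724, -, 702, 185, -, -, 130, 708]

3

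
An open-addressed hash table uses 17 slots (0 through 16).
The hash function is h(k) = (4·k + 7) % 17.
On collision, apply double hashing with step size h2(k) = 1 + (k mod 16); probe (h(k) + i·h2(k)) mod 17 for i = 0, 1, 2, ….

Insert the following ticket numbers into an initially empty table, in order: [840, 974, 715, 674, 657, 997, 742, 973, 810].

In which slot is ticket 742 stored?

840 hashes to 1; slot 1 is free -> place at 1.
974 hashes to 10; slot 10 is free -> place at 10.
715 hashes to 11; slot 11 is free -> place at 11.
674 hashes to 0; slot 0 is free -> place at 0.
657 hashes to 0, h2=2; 0 taken -> place at 2.
997 hashes to 0, h2=6; 0 taken -> place at 6.
742 hashes to 0, h2=7; 0 taken -> place at 7.
973 hashes to 6, h2=14; 6 taken -> place at 3.
810 hashes to 0, h2=11; 0,11 taken -> place at 5.
Table: [674, 840, 657, 973, -, 810, 997, 742, -, -, 974, 715, -, -, -, -, -]

7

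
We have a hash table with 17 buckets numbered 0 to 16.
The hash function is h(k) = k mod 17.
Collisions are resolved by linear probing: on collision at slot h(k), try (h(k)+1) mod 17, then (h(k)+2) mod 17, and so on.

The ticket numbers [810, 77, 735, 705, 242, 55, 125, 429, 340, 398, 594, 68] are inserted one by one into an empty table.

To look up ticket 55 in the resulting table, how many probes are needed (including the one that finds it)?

810: h=11 => slot 11
77: h=9 => slot 9
735: h=4 => slot 4
705: h=8 => slot 8
242: h=4, probe 4,5 => slot 5
55: h=4, probe 4,5,6 => slot 6
125: h=6, probe 6,7 => slot 7
429: h=4, probe 4,5,6,7,8,9,10 => slot 10
340: h=0 => slot 0
398: h=7, probe 7,8,9,10,11,12 => slot 12
594: h=16 => slot 16
68: h=0, probe 0,1 => slot 1
Table: [340, 68, _, _, 735, 242, 55, 125, 705, 77, 429, 810, 398, _, _, _, 594]
Lookup 55: h=4, probe 4,5,6 → found at 6.

3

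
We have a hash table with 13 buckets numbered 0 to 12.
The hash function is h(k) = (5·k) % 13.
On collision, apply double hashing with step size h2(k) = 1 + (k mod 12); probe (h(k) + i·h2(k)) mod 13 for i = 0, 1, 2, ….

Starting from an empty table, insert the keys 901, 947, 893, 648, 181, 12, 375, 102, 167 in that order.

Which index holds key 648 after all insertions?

4

901 hashes to 7; slot 7 is free => place at 7.
947 hashes to 3; slot 3 is free => place at 3.
893 hashes to 6; slot 6 is free => place at 6.
648 hashes to 3, h2=1; 3 taken => place at 4.
181 hashes to 8; slot 8 is free => place at 8.
12 hashes to 8, h2=1; 8 taken => place at 9.
375 hashes to 3, h2=4; 3,7 taken => place at 11.
102 hashes to 3, h2=7; 3 taken => place at 10.
167 hashes to 3, h2=12; 3 taken => place at 2.
Table: [., ., 167, 947, 648, ., 893, 901, 181, 12, 102, 375, .]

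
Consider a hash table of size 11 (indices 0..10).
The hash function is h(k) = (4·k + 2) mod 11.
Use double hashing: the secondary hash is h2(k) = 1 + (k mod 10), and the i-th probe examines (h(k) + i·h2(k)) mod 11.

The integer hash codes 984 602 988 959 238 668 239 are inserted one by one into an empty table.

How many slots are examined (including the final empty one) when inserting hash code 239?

984: h=0 -> slot 0
602: h=1 -> slot 1
988: h=5 -> slot 5
959: h=10 -> slot 10
238: h=8 -> slot 8
668: h=1, h2=9, probe 1,10,8,6 -> slot 6
239: h=1, h2=10, probe 1,0,10,9 -> slot 9
Table: [984, 602, -, -, -, 988, 668, -, 238, 239, 959]

4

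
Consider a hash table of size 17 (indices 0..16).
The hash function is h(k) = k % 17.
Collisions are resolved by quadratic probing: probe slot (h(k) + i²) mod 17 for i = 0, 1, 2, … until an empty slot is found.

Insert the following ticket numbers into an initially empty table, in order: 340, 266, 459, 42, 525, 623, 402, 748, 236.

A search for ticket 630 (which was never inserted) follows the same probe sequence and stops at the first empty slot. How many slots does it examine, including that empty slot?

2

340: h=0 → slot 0
266: h=11 → slot 11
459: h=0, probe 0,1 → slot 1
42: h=8 → slot 8
525: h=15 → slot 15
623: h=11, probe 11,12 → slot 12
402: h=11, probe 11,12,15,3 → slot 3
748: h=0, probe 0,1,4 → slot 4
236: h=15, probe 15,16 → slot 16
Table: [340, 459, ., 402, 748, ., ., ., 42, ., ., 266, 623, ., ., 525, 236]
Lookup 630: h=1, probe 1,2 → slot 2 empty, not found.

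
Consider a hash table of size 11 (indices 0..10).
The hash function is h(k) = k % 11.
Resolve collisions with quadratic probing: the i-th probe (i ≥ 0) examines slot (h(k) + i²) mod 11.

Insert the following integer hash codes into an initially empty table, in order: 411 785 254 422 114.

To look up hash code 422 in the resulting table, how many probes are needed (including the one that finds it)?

3

Insert 411: h=4, slot 4 empty => index 4.
Insert 785: h=4, slot 4 occupied => index 5.
Insert 254: h=1, slot 1 empty => index 1.
Insert 422: h=4, slots 4,5 occupied => index 8.
Insert 114: h=4, slots 4,5,8 occupied => index 2.
Table: [_, 254, 114, _, 411, 785, _, _, 422, _, _]
Lookup 422: h=4, probe 4,5,8 → found at 8.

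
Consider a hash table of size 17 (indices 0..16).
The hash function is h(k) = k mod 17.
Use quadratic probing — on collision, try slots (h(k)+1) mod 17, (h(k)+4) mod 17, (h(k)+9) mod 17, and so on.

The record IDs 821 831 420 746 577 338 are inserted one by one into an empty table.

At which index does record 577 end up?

0

821: h=5 → slot 5
831: h=15 → slot 15
420: h=12 → slot 12
746: h=15, probe 15,16 → slot 16
577: h=16, probe 16,0 → slot 0
338: h=15, probe 15,16,2 → slot 2
Table: [577, -, 338, -, -, 821, -, -, -, -, -, -, 420, -, -, 831, 746]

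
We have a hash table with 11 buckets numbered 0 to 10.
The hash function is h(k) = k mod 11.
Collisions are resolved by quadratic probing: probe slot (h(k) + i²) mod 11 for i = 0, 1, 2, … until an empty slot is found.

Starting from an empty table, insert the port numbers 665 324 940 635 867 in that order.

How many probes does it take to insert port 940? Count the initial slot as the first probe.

665 hashes to 5; slot 5 is free => place at 5.
324 hashes to 5; 5 taken => place at 6.
940 hashes to 5; 5,6 taken => place at 9.
635 hashes to 8; slot 8 is free => place at 8.
867 hashes to 9; 9 taken => place at 10.
Table: [_, _, _, _, _, 665, 324, _, 635, 940, 867]

3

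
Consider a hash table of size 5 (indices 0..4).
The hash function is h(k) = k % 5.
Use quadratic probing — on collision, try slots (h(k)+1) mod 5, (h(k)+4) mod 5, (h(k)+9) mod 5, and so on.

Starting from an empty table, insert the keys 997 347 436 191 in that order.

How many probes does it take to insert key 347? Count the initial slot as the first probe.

997 hashes to 2; slot 2 is free → place at 2.
347 hashes to 2; 2 taken → place at 3.
436 hashes to 1; slot 1 is free → place at 1.
191 hashes to 1; 1,2 taken → place at 0.
Table: [191, 436, 997, 347, ∅]

2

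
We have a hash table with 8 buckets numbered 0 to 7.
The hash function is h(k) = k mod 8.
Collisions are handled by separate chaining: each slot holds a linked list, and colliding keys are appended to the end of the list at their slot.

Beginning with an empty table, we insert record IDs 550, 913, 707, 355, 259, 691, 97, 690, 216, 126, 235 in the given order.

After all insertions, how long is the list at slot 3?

550 → bucket 6
913 → bucket 1
707 → bucket 3
355 → bucket 3 (collision)
259 → bucket 3 (collision)
691 → bucket 3 (collision)
97 → bucket 1 (collision)
690 → bucket 2
216 → bucket 0
126 → bucket 6 (collision)
235 → bucket 3 (collision)
Final buckets:
0: 216
1: 913 -> 97
2: 690
3: 707 -> 355 -> 259 -> 691 -> 235
4: -
5: -
6: 550 -> 126
7: -

5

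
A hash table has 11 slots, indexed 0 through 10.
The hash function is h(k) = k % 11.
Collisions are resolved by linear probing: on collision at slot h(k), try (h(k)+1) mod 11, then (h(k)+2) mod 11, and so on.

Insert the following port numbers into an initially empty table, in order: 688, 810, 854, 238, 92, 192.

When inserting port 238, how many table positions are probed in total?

3

Insert 688: h=6, slot 6 empty -> index 6.
Insert 810: h=7, slot 7 empty -> index 7.
Insert 854: h=7, slot 7 occupied -> index 8.
Insert 238: h=7, slots 7,8 occupied -> index 9.
Insert 92: h=4, slot 4 empty -> index 4.
Insert 192: h=5, slot 5 empty -> index 5.
Table: [-, -, -, -, 92, 192, 688, 810, 854, 238, -]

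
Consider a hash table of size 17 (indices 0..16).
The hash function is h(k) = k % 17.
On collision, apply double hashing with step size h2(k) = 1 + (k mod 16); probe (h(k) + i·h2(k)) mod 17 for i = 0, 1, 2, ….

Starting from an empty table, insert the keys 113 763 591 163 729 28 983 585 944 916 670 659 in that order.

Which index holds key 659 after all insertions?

113: h=11 -> slot 11
763: h=15 -> slot 15
591: h=13 -> slot 13
163: h=10 -> slot 10
729: h=15, h2=10, probe 15,8 -> slot 8
28: h=11, h2=13, probe 11,7 -> slot 7
983: h=14 -> slot 14
585: h=7, h2=10, probe 7,0 -> slot 0
944: h=9 -> slot 9
916: h=15, h2=5, probe 15,3 -> slot 3
670: h=7, h2=15, probe 7,5 -> slot 5
659: h=13, h2=4, probe 13,0,4 -> slot 4
Table: [585, -, -, 916, 659, 670, -, 28, 729, 944, 163, 113, -, 591, 983, 763, -]

4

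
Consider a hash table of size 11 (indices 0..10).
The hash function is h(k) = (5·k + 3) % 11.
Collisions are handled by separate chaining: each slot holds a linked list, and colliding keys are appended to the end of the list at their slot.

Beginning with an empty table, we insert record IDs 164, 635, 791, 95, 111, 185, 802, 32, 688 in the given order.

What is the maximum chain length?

164 → bucket 9
635 → bucket 10
791 → bucket 9 (collision)
95 → bucket 5
111 → bucket 8
185 → bucket 4
802 → bucket 9 (collision)
32 → bucket 9 (collision)
688 → bucket 0
Final buckets:
0: 688
1: ∅
2: ∅
3: ∅
4: 185
5: 95
6: ∅
7: ∅
8: 111
9: 164 -> 791 -> 802 -> 32
10: 635

4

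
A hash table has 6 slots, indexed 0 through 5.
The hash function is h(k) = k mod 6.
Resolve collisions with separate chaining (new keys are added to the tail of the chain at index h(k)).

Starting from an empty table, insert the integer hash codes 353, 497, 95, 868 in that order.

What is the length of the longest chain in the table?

3

353 → bucket 5
497 → bucket 5 (collision)
95 → bucket 5 (collision)
868 → bucket 4
Final buckets:
0: —
1: —
2: —
3: —
4: 868
5: 353 -> 497 -> 95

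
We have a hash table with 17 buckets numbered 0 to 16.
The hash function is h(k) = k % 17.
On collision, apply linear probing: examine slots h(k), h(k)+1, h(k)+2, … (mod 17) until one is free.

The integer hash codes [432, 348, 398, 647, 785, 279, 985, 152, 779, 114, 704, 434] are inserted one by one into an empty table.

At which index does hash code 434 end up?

13

Insert 432: h=7, slot 7 empty => index 7.
Insert 348: h=8, slot 8 empty => index 8.
Insert 398: h=7, slots 7,8 occupied => index 9.
Insert 647: h=1, slot 1 empty => index 1.
Insert 785: h=3, slot 3 empty => index 3.
Insert 279: h=7, slots 7,8,9 occupied => index 10.
Insert 985: h=16, slot 16 empty => index 16.
Insert 152: h=16, slot 16 occupied => index 0.
Insert 779: h=14, slot 14 empty => index 14.
Insert 114: h=12, slot 12 empty => index 12.
Insert 704: h=7, slots 7,8,9,10 occupied => index 11.
Insert 434: h=9, slots 9,10,11,12 occupied => index 13.
Table: [152, 647, _, 785, _, _, _, 432, 348, 398, 279, 704, 114, 434, 779, _, 985]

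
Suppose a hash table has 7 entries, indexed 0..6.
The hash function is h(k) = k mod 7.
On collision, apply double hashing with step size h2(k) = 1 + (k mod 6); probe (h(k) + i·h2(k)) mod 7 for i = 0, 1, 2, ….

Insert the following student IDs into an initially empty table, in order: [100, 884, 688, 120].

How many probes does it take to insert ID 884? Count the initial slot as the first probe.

Insert 100: h=2, slot 2 empty -> index 2.
Insert 884: h=2, h2=3, slot 2 occupied -> index 5.
Insert 688: h=2, h2=5, slot 2 occupied -> index 0.
Insert 120: h=1, slot 1 empty -> index 1.
Table: [688, 120, 100, _, _, 884, _]

2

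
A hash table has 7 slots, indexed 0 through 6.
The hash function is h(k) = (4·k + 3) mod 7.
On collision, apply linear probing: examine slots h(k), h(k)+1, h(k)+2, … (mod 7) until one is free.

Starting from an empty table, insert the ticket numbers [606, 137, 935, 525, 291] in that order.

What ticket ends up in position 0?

935

Insert 606: h=5, slot 5 empty -> index 5.
Insert 137: h=5, slot 5 occupied -> index 6.
Insert 935: h=5, slots 5,6 occupied -> index 0.
Insert 525: h=3, slot 3 empty -> index 3.
Insert 291: h=5, slots 5,6,0 occupied -> index 1.
Table: [935, 291, —, 525, —, 606, 137]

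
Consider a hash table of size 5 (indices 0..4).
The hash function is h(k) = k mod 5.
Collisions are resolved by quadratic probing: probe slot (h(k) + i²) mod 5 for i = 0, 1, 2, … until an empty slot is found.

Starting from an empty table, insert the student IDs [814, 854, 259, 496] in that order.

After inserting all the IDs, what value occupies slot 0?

Insert 814: h=4, slot 4 empty → index 4.
Insert 854: h=4, slot 4 occupied → index 0.
Insert 259: h=4, slots 4,0 occupied → index 3.
Insert 496: h=1, slot 1 empty → index 1.
Table: [854, 496, —, 259, 814]

854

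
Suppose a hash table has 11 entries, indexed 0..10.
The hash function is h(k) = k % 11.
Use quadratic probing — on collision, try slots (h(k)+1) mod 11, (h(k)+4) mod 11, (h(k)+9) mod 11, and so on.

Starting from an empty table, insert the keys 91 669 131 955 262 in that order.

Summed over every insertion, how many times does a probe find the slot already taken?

5

91: h=3 -> slot 3
669: h=9 -> slot 9
131: h=10 -> slot 10
955: h=9, probe 9,10,2 -> slot 2
262: h=9, probe 9,10,2,7 -> slot 7
Table: [_, _, 955, 91, _, _, _, 262, _, 669, 131]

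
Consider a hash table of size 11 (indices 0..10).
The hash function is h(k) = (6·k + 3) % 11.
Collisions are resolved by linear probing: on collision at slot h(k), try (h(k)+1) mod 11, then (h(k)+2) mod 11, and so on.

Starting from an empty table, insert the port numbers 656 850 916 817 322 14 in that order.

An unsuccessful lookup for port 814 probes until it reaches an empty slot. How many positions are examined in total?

Insert 656: h=1, slot 1 empty => index 1.
Insert 850: h=10, slot 10 empty => index 10.
Insert 916: h=10, slot 10 occupied => index 0.
Insert 817: h=10, slots 10,0,1 occupied => index 2.
Insert 322: h=10, slots 10,0,1,2 occupied => index 3.
Insert 14: h=10, slots 10,0,1,2,3 occupied => index 4.
Table: [916, 656, 817, 322, 14, -, -, -, -, -, 850]
Lookup 814: h=3, probe 3,4,5 → slot 5 empty, not found.

3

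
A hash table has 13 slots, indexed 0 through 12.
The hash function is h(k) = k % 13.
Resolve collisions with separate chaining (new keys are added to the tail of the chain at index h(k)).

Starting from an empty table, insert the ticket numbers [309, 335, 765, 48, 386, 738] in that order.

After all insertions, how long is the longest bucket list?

Insert 309: h=10, bucket 10 empty -> new chain.
Insert 335: h=10, bucket 10 nonempty -> append to chain.
Insert 765: h=11, bucket 11 empty -> new chain.
Insert 48: h=9, bucket 9 empty -> new chain.
Insert 386: h=9, bucket 9 nonempty -> append to chain.
Insert 738: h=10, bucket 10 nonempty -> append to chain.
Final buckets:
0: .
1: .
2: .
3: .
4: .
5: .
6: .
7: .
8: .
9: 48 -> 386
10: 309 -> 335 -> 738
11: 765
12: .

3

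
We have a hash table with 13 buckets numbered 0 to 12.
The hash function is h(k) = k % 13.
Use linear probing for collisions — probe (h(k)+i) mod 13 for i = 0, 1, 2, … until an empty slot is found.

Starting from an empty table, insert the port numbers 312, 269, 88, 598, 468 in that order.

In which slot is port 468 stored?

312: h=0 -> slot 0
269: h=9 -> slot 9
88: h=10 -> slot 10
598: h=0, probe 0,1 -> slot 1
468: h=0, probe 0,1,2 -> slot 2
Table: [312, 598, 468, -, -, -, -, -, -, 269, 88, -, -]

2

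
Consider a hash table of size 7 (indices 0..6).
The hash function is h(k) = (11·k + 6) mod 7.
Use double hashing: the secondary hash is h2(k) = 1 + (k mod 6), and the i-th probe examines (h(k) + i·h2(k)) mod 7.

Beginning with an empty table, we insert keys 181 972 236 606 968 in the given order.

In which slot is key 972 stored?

Insert 181: h=2, slot 2 empty -> index 2.
Insert 972: h=2, h2=1, slot 2 occupied -> index 3.
Insert 236: h=5, slot 5 empty -> index 5.
Insert 606: h=1, slot 1 empty -> index 1.
Insert 968: h=0, slot 0 empty -> index 0.
Table: [968, 606, 181, 972, _, 236, _]

3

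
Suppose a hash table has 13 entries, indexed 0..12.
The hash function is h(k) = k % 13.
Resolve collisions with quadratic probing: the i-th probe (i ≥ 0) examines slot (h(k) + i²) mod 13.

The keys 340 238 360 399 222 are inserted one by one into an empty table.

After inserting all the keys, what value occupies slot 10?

399

340 hashes to 2; slot 2 is free → place at 2.
238 hashes to 4; slot 4 is free → place at 4.
360 hashes to 9; slot 9 is free → place at 9.
399 hashes to 9; 9 taken → place at 10.
222 hashes to 1; slot 1 is free → place at 1.
Table: [., 222, 340, ., 238, ., ., ., ., 360, 399, ., .]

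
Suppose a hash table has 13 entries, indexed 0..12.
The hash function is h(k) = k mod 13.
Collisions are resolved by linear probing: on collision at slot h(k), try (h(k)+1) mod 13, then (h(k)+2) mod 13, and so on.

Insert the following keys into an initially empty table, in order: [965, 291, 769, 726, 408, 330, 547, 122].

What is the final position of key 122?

8

Insert 965: h=3, slot 3 empty → index 3.
Insert 291: h=5, slot 5 empty → index 5.
Insert 769: h=2, slot 2 empty → index 2.
Insert 726: h=11, slot 11 empty → index 11.
Insert 408: h=5, slot 5 occupied → index 6.
Insert 330: h=5, slots 5,6 occupied → index 7.
Insert 547: h=1, slot 1 empty → index 1.
Insert 122: h=5, slots 5,6,7 occupied → index 8.
Table: [-, 547, 769, 965, -, 291, 408, 330, 122, -, -, 726, -]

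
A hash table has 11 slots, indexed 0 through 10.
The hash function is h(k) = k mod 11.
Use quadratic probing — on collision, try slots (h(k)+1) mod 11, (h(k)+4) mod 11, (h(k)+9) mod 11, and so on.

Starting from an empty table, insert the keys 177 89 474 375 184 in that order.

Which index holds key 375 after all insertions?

177: h=1 -> slot 1
89: h=1, probe 1,2 -> slot 2
474: h=1, probe 1,2,5 -> slot 5
375: h=1, probe 1,2,5,10 -> slot 10
184: h=8 -> slot 8
Table: [∅, 177, 89, ∅, ∅, 474, ∅, ∅, 184, ∅, 375]

10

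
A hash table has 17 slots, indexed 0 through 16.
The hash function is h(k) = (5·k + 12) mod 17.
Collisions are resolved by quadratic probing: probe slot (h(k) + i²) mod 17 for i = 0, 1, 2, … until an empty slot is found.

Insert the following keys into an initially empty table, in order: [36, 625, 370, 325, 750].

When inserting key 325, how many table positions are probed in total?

36: h=5 -> slot 5
625: h=9 -> slot 9
370: h=9, probe 9,10 -> slot 10
325: h=5, probe 5,6 -> slot 6
750: h=5, probe 5,6,9,14 -> slot 14
Table: [-, -, -, -, -, 36, 325, -, -, 625, 370, -, -, -, 750, -, -]

2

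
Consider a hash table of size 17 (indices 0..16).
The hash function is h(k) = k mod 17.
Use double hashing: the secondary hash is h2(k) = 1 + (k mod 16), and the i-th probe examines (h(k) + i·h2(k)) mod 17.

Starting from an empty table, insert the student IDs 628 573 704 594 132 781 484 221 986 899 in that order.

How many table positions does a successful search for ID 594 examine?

628: h=16 -> slot 16
573: h=12 -> slot 12
704: h=7 -> slot 7
594: h=16, h2=3, probe 16,2 -> slot 2
132: h=13 -> slot 13
781: h=16, h2=14, probe 16,13,10 -> slot 10
484: h=8 -> slot 8
221: h=0 -> slot 0
986: h=0, h2=11, probe 0,11 -> slot 11
899: h=15 -> slot 15
Table: [221, -, 594, -, -, -, -, 704, 484, -, 781, 986, 573, 132, -, 899, 628]
Lookup 594: h=16, h2=3, probe 16,2 → found at 2.

2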